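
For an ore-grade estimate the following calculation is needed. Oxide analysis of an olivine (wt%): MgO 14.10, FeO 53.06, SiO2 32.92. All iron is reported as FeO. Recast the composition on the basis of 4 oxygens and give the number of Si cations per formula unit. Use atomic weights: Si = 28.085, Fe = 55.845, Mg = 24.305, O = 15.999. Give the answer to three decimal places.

14.10 wt% MgO ÷ 40.304 g/mol = 0.34984 mol, giving 0.34984 Mg and 0.34984 O.
53.06 wt% FeO ÷ 71.844 g/mol = 0.73854 mol, giving 0.73854 Fe and 0.73854 O.
32.92 wt% SiO2 ÷ 60.083 g/mol = 0.54791 mol, giving 0.54791 Si and 1.09582 O.
Oxygen sums to 2.18420; scaling by 4/2.18420 = 1.83133 puts the formula on 4 O.
Si: 0.54791 × 1.83133 = 1.003 atoms per formula unit.

1.003 Si apfu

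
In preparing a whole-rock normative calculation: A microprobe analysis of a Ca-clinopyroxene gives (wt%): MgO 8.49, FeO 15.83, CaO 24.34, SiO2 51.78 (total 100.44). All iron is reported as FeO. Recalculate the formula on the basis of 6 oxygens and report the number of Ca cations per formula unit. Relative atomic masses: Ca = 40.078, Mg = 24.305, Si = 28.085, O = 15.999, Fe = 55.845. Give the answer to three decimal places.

1.006 Ca apfu

MgO (M=40.304): mol = 0.21065; Mg = 0.21065, O = 0.21065.
FeO (M=71.844): mol = 0.22034; Fe = 0.22034, O = 0.22034.
CaO (M=56.077): mol = 0.43405; Ca = 0.43405, O = 0.43405.
SiO2 (M=60.083): mol = 0.86181; Si = 0.86181, O = 1.72362.
ΣO = 2.58866; factor = 6/ΣO = 2.31780.
Ca apfu = 0.43405 × 2.31780 = 1.006.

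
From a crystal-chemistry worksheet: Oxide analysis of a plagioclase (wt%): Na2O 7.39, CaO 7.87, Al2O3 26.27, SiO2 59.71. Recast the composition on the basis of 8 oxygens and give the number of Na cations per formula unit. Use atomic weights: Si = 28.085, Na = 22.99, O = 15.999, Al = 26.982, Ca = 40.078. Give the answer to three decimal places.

0.632 Na apfu

7.39 wt% Na2O ÷ 61.979 g/mol = 0.11923 mol, giving 0.23846 Na and 0.11923 O.
7.87 wt% CaO ÷ 56.077 g/mol = 0.14034 mol, giving 0.14034 Ca and 0.14034 O.
26.27 wt% Al2O3 ÷ 101.961 g/mol = 0.25765 mol, giving 0.51530 Al and 0.77295 O.
59.71 wt% SiO2 ÷ 60.083 g/mol = 0.99379 mol, giving 0.99379 Si and 1.98758 O.
Oxygen sums to 3.02010; scaling by 8/3.02010 = 2.64892 puts the formula on 8 O.
Na: 0.23846 × 2.64892 = 0.632 atoms per formula unit.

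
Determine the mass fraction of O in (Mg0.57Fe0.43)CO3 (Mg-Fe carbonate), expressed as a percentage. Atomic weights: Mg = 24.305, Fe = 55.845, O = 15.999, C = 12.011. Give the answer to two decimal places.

49.04 wt%

Molar mass of (Mg0.57Fe0.43)CO3: 0.57×24.305 + 0.43×55.845 + 1×12.011 + 3×15.999 = 97.875 g/mol.
Mass of O per formula unit: 3 × 15.999 = 47.997 g.
Weight fraction O = 47.997 / 97.875 = 0.4904.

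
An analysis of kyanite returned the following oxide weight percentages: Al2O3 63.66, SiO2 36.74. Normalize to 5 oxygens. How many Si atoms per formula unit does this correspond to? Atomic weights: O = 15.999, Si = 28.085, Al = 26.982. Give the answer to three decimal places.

0.988 Si apfu

Al2O3: 63.66/101.961 = 0.62436 mol → 1.24872 mol Al, 1.87308 mol O.
SiO2: 36.74/60.083 = 0.61149 mol → 0.61149 mol Si, 1.22298 mol O.
Total oxygen = 3.09606 mol. Normalization factor = 5/3.09606 = 1.61496.
Si per 5 O = 0.61149 × 1.61496 = 0.988.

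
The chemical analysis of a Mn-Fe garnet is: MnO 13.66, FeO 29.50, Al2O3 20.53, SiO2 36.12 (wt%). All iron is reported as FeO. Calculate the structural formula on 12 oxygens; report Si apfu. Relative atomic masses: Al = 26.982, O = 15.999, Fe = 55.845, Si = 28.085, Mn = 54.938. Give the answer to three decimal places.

2.994 Si apfu

13.66 wt% MnO ÷ 70.937 g/mol = 0.19257 mol, giving 0.19257 Mn and 0.19257 O.
29.50 wt% FeO ÷ 71.844 g/mol = 0.41061 mol, giving 0.41061 Fe and 0.41061 O.
20.53 wt% Al2O3 ÷ 101.961 g/mol = 0.20135 mol, giving 0.40270 Al and 0.60405 O.
36.12 wt% SiO2 ÷ 60.083 g/mol = 0.60117 mol, giving 0.60117 Si and 1.20234 O.
Oxygen sums to 2.40957; scaling by 12/2.40957 = 4.98014 puts the formula on 12 O.
Si: 0.60117 × 4.98014 = 2.994 atoms per formula unit.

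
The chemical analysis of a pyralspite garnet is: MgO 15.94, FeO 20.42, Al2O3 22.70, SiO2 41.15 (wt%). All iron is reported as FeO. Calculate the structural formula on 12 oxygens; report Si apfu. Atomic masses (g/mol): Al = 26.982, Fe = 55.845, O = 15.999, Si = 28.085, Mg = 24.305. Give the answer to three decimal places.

MgO (M=40.304): mol = 0.39549; Mg = 0.39549, O = 0.39549.
FeO (M=71.844): mol = 0.28423; Fe = 0.28423, O = 0.28423.
Al2O3 (M=101.961): mol = 0.22263; Al = 0.44526, O = 0.66789.
SiO2 (M=60.083): mol = 0.68489; Si = 0.68489, O = 1.36978.
ΣO = 2.71739; factor = 12/ΣO = 4.41600.
Si apfu = 0.68489 × 4.41600 = 3.024.

3.024 Si apfu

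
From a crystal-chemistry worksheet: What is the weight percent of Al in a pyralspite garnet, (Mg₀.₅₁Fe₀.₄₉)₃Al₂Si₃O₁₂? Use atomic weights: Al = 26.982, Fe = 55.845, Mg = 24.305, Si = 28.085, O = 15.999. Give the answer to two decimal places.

12.01 mass %

Molar mass of (Mg₀.₅₁Fe₀.₄₉)₃Al₂Si₃O₁₂: 1.53·24.305 + 1.47·55.845 + 2·26.982 + 3·28.085 + 12·15.999 = 449.486 g/mol.
Mass of Al per formula unit: 2 × 26.982 = 53.964 g.
Weight fraction Al = 53.964 / 449.486 = 0.1201.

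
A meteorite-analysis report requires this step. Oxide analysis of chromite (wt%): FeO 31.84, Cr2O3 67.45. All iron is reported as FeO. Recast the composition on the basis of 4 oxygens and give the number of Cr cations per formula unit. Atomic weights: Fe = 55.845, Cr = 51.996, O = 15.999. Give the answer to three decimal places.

31.84 wt% FeO ÷ 71.844 g/mol = 0.44318 mol, giving 0.44318 Fe and 0.44318 O.
67.45 wt% Cr2O3 ÷ 151.989 g/mol = 0.44378 mol, giving 0.88756 Cr and 1.33134 O.
Oxygen sums to 1.77452; scaling by 4/1.77452 = 2.25413 puts the formula on 4 O.
Cr: 0.88756 × 2.25413 = 2.001 atoms per formula unit.

2.001 Cr apfu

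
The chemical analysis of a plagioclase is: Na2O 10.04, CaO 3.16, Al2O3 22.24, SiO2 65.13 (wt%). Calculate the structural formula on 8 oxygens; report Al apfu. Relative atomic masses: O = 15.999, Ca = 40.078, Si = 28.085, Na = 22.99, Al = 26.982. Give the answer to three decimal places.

Na2O: 10.04/61.979 = 0.16199 mol → 0.32398 mol Na, 0.16199 mol O.
CaO: 3.16/56.077 = 0.05635 mol → 0.05635 mol Ca, 0.05635 mol O.
Al2O3: 22.24/101.961 = 0.21812 mol → 0.43624 mol Al, 0.65436 mol O.
SiO2: 65.13/60.083 = 1.08400 mol → 1.08400 mol Si, 2.16800 mol O.
Total oxygen = 3.04070 mol. Normalization factor = 8/3.04070 = 2.63097.
Al per 8 O = 0.43624 × 2.63097 = 1.148.

1.148 Al apfu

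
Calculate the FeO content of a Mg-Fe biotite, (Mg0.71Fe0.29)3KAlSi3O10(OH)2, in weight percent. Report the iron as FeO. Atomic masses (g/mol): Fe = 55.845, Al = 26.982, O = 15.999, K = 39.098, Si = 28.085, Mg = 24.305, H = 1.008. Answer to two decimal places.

14.06 wt%

Molar mass of (Mg0.71Fe0.29)3KAlSi3O10(OH)2 = 2.13·24.305 + 0.87·55.845 + 1·39.098 + 1·26.982 + 3·28.085 + 12·15.999 + 2·1.008 = 444.694 g/mol.
Each formula unit contains 0.87 Fe, equivalent to 0.87/1 = 0.8700 mol FeO.
M(FeO) = 1×55.845 + 1×15.999 = 71.844 g/mol.
Mass of FeO per formula unit = 0.8700 × 71.844 = 62.504 g.
FeO wt% = 62.504 / 444.694 × 100 = 14.06%.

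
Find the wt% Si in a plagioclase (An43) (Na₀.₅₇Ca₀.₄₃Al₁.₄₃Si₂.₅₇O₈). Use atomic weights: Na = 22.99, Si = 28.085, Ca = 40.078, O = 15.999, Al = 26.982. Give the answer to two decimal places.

Formula mass = 0.57*22.99 + 0.43*40.078 + 1.43*26.982 + 2.57*28.085 + 8*15.999 = 269.093 g/mol, of which 72.178 g is Si.
So Si makes up 72.178/269.093 = 0.2682 of the mass, i.e. 26.82%.

26.82 mass %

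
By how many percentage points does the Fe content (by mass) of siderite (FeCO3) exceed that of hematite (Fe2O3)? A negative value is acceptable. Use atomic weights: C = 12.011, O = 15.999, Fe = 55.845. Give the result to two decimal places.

M(FeCO3) = 115.853 g/mol, so wt% Fe = 55.845/115.853 × 100 = 48.20%.
M(Fe2O3) = 159.687 g/mol, so wt% Fe = 111.690/159.687 × 100 = 69.94%.
48.20 − 69.94 = -21.74 pp.

-21.74 percentage points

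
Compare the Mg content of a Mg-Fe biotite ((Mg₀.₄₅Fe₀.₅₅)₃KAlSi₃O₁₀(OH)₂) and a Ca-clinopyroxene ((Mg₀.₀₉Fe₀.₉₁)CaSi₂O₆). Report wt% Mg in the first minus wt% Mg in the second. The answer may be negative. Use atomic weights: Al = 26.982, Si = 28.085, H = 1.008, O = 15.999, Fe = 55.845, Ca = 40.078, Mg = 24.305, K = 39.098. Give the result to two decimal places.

6.10 percentage points

M((Mg₀.₄₅Fe₀.₅₅)₃KAlSi₃O₁₀(OH)₂) = 469.295 g/mol, so wt% Mg = 32.812/469.295 × 100 = 6.99%.
M((Mg₀.₀₉Fe₀.₉₁)CaSi₂O₆) = 245.248 g/mol, so wt% Mg = 2.187/245.248 × 100 = 0.89%.
6.99 − 0.89 = 6.10 pp.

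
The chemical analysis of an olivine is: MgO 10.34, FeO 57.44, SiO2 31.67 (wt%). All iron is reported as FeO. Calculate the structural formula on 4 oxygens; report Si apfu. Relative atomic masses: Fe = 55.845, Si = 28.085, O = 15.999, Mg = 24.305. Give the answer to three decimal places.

MgO (M=40.304): mol = 0.25655; Mg = 0.25655, O = 0.25655.
FeO (M=71.844): mol = 0.79951; Fe = 0.79951, O = 0.79951.
SiO2 (M=60.083): mol = 0.52710; Si = 0.52710, O = 1.05420.
ΣO = 2.11026; factor = 4/ΣO = 1.89550.
Si apfu = 0.52710 × 1.89550 = 0.999.

0.999 Si apfu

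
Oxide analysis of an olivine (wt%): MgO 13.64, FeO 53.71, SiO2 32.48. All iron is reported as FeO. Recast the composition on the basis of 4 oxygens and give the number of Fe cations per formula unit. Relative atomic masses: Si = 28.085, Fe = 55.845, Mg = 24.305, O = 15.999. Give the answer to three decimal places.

1.380 Fe apfu

13.64 wt% MgO ÷ 40.304 g/mol = 0.33843 mol, giving 0.33843 Mg and 0.33843 O.
53.71 wt% FeO ÷ 71.844 g/mol = 0.74759 mol, giving 0.74759 Fe and 0.74759 O.
32.48 wt% SiO2 ÷ 60.083 g/mol = 0.54059 mol, giving 0.54059 Si and 1.08118 O.
Oxygen sums to 2.16720; scaling by 4/2.16720 = 1.84570 puts the formula on 4 O.
Fe: 0.74759 × 1.84570 = 1.380 atoms per formula unit.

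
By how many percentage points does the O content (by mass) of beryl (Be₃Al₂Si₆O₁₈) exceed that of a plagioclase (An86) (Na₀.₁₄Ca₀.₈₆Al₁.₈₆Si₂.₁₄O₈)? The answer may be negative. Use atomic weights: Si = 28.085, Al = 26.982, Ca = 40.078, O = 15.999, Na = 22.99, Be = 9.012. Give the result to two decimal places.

M(Be₃Al₂Si₆O₁₈) = 537.492 g/mol, so wt% O = 287.982/537.492 × 100 = 53.58%.
M(Na₀.₁₄Ca₀.₈₆Al₁.₈₆Si₂.₁₄O₈) = 275.966 g/mol, so wt% O = 127.992/275.966 × 100 = 46.38%.
53.58 − 46.38 = 7.20 pp.

7.20 percentage points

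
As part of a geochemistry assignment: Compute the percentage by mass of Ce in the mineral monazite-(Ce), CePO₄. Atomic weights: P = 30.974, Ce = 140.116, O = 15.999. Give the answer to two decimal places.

59.60 weight percent

Formula mass = 1×140.116 + 1×30.974 + 4×15.999 = 235.086 g/mol, of which 140.116 g is Ce.
So Ce makes up 140.116/235.086 = 0.5960 of the mass, i.e. 59.60%.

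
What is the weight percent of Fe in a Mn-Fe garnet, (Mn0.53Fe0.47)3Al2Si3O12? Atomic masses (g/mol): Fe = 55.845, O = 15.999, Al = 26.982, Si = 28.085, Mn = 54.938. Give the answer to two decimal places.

15.87 mass %

Molar mass of (Mn0.53Fe0.47)3Al2Si3O12: 1.59×54.938 + 1.41×55.845 + 2×26.982 + 3×28.085 + 12×15.999 = 496.300 g/mol.
Mass of Fe per formula unit: 1.41 × 55.845 = 78.741 g.
Weight fraction Fe = 78.741 / 496.300 = 0.1587.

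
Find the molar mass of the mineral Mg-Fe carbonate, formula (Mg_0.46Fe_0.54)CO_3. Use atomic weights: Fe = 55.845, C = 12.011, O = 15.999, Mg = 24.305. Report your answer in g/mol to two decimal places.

101.34 g/mol

M = 0.46*24.305 + 0.54*55.845 + 1*12.011 + 3*15.999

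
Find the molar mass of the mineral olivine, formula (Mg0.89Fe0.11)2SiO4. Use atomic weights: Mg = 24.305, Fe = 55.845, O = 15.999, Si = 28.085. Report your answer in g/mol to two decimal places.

M = 1.78×24.305 + 0.22×55.845 + 1×28.085 + 4×15.999

147.63 g/mol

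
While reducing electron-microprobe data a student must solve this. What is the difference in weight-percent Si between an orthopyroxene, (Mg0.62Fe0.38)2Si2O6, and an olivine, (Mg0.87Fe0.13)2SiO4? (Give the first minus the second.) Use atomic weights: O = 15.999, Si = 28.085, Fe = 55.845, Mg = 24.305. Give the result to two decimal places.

6.13 percentage points

M((Mg0.62Fe0.38)2Si2O6) = 224.744 g/mol, so wt% Si = 56.170/224.744 × 100 = 24.99%.
M((Mg0.87Fe0.13)2SiO4) = 148.891 g/mol, so wt% Si = 28.085/148.891 × 100 = 18.86%.
24.99 − 18.86 = 6.13 pp.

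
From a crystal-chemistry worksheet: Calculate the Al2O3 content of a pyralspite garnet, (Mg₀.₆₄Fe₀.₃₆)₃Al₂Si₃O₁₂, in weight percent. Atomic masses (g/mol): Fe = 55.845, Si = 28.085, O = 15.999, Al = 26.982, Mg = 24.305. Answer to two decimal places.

23.32 wt%

M((Mg₀.₆₄Fe₀.₃₆)₃Al₂Si₃O₁₂) = 437.185 g/mol; M(Al2O3) = 101.961 g/mol.
Moles Al2O3 per formula unit = 2 Al ÷ 2 = 1.0000.
Al2O3 fraction = (1.0000 × 101.961) / 437.185 = 101.961/437.185 = 0.2332.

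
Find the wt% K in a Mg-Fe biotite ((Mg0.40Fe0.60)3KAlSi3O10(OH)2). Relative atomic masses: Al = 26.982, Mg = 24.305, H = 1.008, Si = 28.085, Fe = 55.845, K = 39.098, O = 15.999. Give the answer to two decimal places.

8.25 wt%

M((Mg0.40Fe0.60)3KAlSi3O10(OH)2) = 474.026 g/mol.
K contributes 1 × 39.098 = 39.098 g per mole.
39.098/474.026 = 0.0825 → 8.25%.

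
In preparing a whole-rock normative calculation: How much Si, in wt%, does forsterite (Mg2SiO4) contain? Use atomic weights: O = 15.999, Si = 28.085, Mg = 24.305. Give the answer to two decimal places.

Molar mass of Mg2SiO4: 2·24.305 + 1·28.085 + 4·15.999 = 140.691 g/mol.
Mass of Si per formula unit: 1 × 28.085 = 28.085 g.
Weight fraction Si = 28.085 / 140.691 = 0.1996.

19.96 wt%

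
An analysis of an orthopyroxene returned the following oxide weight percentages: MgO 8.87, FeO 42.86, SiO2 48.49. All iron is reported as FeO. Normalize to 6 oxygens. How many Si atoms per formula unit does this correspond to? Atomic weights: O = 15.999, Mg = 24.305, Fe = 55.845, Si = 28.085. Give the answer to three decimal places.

1.992 Si apfu

8.87 wt% MgO ÷ 40.304 g/mol = 0.22008 mol, giving 0.22008 Mg and 0.22008 O.
42.86 wt% FeO ÷ 71.844 g/mol = 0.59657 mol, giving 0.59657 Fe and 0.59657 O.
48.49 wt% SiO2 ÷ 60.083 g/mol = 0.80705 mol, giving 0.80705 Si and 1.61410 O.
Oxygen sums to 2.43075; scaling by 6/2.43075 = 2.46837 puts the formula on 6 O.
Si: 0.80705 × 2.46837 = 1.992 atoms per formula unit.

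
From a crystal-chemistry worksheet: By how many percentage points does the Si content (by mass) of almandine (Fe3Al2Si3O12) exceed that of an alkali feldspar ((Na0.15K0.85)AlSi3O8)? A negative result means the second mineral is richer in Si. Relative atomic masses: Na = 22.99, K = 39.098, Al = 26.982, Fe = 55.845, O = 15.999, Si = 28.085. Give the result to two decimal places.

Si in Fe3Al2Si3O12: molar mass 497.742 g/mol; 3×28.085 = 84.255 g → 16.93 wt%.
Si in (Na0.15K0.85)AlSi3O8: molar mass 275.911 g/mol; 3×28.085 = 84.255 g → 30.54 wt%.
Difference = 16.93 − 30.54 = -13.61 percentage points.

-13.61 percentage points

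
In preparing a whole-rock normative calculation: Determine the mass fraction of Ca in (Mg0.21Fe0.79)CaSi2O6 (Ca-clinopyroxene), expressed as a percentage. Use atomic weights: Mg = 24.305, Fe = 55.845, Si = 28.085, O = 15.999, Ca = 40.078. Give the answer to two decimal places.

16.60 mass %

Formula mass = 0.21·24.305 + 0.79·55.845 + 1·40.078 + 2·28.085 + 6·15.999 = 241.464 g/mol, of which 40.078 g is Ca.
So Ca makes up 40.078/241.464 = 0.1660 of the mass, i.e. 16.60%.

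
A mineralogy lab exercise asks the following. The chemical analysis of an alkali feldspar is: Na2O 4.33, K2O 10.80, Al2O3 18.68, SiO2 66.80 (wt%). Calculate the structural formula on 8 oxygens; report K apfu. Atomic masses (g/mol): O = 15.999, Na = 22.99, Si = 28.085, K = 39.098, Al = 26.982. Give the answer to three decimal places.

4.33 wt% Na2O ÷ 61.979 g/mol = 0.06986 mol, giving 0.13972 Na and 0.06986 O.
10.80 wt% K2O ÷ 94.195 g/mol = 0.11466 mol, giving 0.22932 K and 0.11466 O.
18.68 wt% Al2O3 ÷ 101.961 g/mol = 0.18321 mol, giving 0.36642 Al and 0.54963 O.
66.80 wt% SiO2 ÷ 60.083 g/mol = 1.11180 mol, giving 1.11180 Si and 2.22360 O.
Oxygen sums to 2.95775; scaling by 8/2.95775 = 2.70476 puts the formula on 8 O.
K: 0.22932 × 2.70476 = 0.620 atoms per formula unit.

0.620 K apfu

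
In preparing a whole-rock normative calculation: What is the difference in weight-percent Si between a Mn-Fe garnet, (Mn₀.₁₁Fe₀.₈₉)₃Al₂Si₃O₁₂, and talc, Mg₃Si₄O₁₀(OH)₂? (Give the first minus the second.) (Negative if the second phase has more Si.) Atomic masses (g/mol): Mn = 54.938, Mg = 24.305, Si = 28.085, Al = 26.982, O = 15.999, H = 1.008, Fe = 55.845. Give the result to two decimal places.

M((Mn₀.₁₁Fe₀.₈₉)₃Al₂Si₃O₁₂) = 497.443 g/mol, so wt% Si = 84.255/497.443 × 100 = 16.94%.
M(Mg₃Si₄O₁₀(OH)₂) = 379.259 g/mol, so wt% Si = 112.340/379.259 × 100 = 29.62%.
16.94 − 29.62 = -12.68 pp.

-12.68 percentage points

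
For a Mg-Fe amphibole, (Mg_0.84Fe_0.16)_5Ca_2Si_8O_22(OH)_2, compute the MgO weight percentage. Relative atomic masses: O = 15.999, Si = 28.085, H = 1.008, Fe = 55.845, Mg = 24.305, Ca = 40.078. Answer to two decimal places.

20.21 wt%

Molar mass of (Mg_0.84Fe_0.16)_5Ca_2Si_8O_22(OH)_2 = 4.20·24.305 + 0.80·55.845 + 2·40.078 + 8·28.085 + 24·15.999 + 2·1.008 = 837.585 g/mol.
Each formula unit contains 4.20 Mg, equivalent to 4.20/1 = 4.2000 mol MgO.
M(MgO) = 1×24.305 + 1×15.999 = 40.304 g/mol.
Mass of MgO per formula unit = 4.2000 × 40.304 = 169.277 g.
MgO wt% = 169.277 / 837.585 × 100 = 20.21%.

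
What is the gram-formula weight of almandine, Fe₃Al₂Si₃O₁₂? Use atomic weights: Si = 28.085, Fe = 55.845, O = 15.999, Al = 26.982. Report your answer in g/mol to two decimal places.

The formula mass is the sum 3*55.845 + 2*26.982 + 3*28.085 + 12*15.999.

497.74 g/mol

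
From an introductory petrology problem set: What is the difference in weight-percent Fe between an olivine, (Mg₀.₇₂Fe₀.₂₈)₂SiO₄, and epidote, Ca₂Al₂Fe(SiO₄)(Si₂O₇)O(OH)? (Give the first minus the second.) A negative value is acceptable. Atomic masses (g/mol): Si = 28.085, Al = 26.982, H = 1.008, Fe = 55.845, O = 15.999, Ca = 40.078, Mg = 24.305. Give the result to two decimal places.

8.19 percentage points

First mineral: 31.273 g Fe in 158.353 g formula = 19.75 wt% Fe.
Second mineral: 55.845 g Fe in 483.215 g formula = 11.56 wt% Fe.
19.75% − 11.56% gives a difference of 8.19 percentage points.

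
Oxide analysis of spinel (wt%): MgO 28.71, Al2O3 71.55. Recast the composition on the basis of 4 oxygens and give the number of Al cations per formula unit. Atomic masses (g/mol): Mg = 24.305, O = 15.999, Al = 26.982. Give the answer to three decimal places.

28.71 wt% MgO ÷ 40.304 g/mol = 0.71234 mol, giving 0.71234 Mg and 0.71234 O.
71.55 wt% Al2O3 ÷ 101.961 g/mol = 0.70174 mol, giving 1.40348 Al and 2.10522 O.
Oxygen sums to 2.81756; scaling by 4/2.81756 = 1.41967 puts the formula on 4 O.
Al: 1.40348 × 1.41967 = 1.992 atoms per formula unit.

1.992 Al apfu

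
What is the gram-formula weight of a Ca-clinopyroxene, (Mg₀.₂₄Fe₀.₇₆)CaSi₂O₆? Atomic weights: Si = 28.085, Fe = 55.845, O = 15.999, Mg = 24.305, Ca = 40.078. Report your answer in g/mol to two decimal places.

240.52 g/mol

The formula mass is the sum 0.24·24.305 + 0.76·55.845 + 1·40.078 + 2·28.085 + 6·15.999.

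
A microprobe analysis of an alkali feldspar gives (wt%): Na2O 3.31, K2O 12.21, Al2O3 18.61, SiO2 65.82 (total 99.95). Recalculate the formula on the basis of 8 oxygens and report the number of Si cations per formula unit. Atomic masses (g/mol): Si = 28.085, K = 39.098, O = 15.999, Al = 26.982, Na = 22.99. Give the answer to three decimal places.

Na2O (M=61.979): mol = 0.05341; Na = 0.10682, O = 0.05341.
K2O (M=94.195): mol = 0.12962; K = 0.25924, O = 0.12962.
Al2O3 (M=101.961): mol = 0.18252; Al = 0.36504, O = 0.54756.
SiO2 (M=60.083): mol = 1.09548; Si = 1.09548, O = 2.19096.
ΣO = 2.92155; factor = 8/ΣO = 2.73827.
Si apfu = 1.09548 × 2.73827 = 3.000.

3.000 Si apfu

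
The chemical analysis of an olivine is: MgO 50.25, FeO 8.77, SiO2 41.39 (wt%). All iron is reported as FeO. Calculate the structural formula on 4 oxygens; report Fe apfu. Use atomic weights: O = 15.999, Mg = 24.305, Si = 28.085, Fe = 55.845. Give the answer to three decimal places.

MgO (M=40.304): mol = 1.24677; Mg = 1.24677, O = 1.24677.
FeO (M=71.844): mol = 0.12207; Fe = 0.12207, O = 0.12207.
SiO2 (M=60.083): mol = 0.68888; Si = 0.68888, O = 1.37776.
ΣO = 2.74660; factor = 4/ΣO = 1.45635.
Fe apfu = 0.12207 × 1.45635 = 0.178.

0.178 Fe apfu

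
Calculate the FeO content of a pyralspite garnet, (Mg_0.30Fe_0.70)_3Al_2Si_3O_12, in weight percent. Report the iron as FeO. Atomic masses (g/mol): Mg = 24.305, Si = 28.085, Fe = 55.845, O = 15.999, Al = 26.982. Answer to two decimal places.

M((Mg_0.30Fe_0.70)_3Al_2Si_3O_12) = 469.356 g/mol; M(FeO) = 71.844 g/mol.
Moles FeO per formula unit = 2.10 Fe ÷ 1 = 2.1000.
FeO fraction = (2.1000 × 71.844) / 469.356 = 150.872/469.356 = 0.3214.

32.14 wt%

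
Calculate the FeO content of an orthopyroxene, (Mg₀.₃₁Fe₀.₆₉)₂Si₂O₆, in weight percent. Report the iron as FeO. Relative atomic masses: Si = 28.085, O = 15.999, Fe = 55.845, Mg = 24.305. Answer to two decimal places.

40.58 wt%

Molar mass of (Mg₀.₃₁Fe₀.₆₉)₂Si₂O₆ = 0.62*24.305 + 1.38*55.845 + 2*28.085 + 6*15.999 = 244.299 g/mol.
Each formula unit contains 1.38 Fe, equivalent to 1.38/1 = 1.3800 mol FeO.
M(FeO) = 1×55.845 + 1×15.999 = 71.844 g/mol.
Mass of FeO per formula unit = 1.3800 × 71.844 = 99.145 g.
FeO wt% = 99.145 / 244.299 × 100 = 40.58%.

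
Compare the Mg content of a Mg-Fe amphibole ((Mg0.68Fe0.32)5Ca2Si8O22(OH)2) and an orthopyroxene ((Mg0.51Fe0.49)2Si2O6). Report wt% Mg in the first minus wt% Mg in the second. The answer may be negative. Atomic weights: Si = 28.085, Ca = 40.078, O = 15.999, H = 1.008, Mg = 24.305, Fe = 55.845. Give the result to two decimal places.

M((Mg0.68Fe0.32)5Ca2Si8O22(OH)2) = 862.817 g/mol, so wt% Mg = 82.637/862.817 × 100 = 9.58%.
M((Mg0.51Fe0.49)2Si2O6) = 231.683 g/mol, so wt% Mg = 24.791/231.683 × 100 = 10.70%.
9.58 − 10.70 = -1.12 pp.

-1.12 percentage points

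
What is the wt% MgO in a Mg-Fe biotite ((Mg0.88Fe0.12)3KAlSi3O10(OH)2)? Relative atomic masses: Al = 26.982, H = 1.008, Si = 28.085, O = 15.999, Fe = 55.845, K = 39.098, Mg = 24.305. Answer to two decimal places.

24.83 wt%

Molar mass of (Mg0.88Fe0.12)3KAlSi3O10(OH)2 = 2.64*24.305 + 0.36*55.845 + 1*39.098 + 1*26.982 + 3*28.085 + 12*15.999 + 2*1.008 = 428.608 g/mol.
Each formula unit contains 2.64 Mg, equivalent to 2.64/1 = 2.6400 mol MgO.
M(MgO) = 1×24.305 + 1×15.999 = 40.304 g/mol.
Mass of MgO per formula unit = 2.6400 × 40.304 = 106.403 g.
MgO wt% = 106.403 / 428.608 × 100 = 24.83%.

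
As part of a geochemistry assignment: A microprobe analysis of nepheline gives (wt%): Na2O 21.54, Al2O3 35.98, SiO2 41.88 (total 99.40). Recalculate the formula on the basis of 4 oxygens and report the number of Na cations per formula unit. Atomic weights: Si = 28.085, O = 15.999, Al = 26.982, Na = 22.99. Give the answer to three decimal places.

21.54 wt% Na2O ÷ 61.979 g/mol = 0.34754 mol, giving 0.69508 Na and 0.34754 O.
35.98 wt% Al2O3 ÷ 101.961 g/mol = 0.35288 mol, giving 0.70576 Al and 1.05864 O.
41.88 wt% SiO2 ÷ 60.083 g/mol = 0.69704 mol, giving 0.69704 Si and 1.39408 O.
Oxygen sums to 2.80026; scaling by 4/2.80026 = 1.42844 puts the formula on 4 O.
Na: 0.69508 × 1.42844 = 0.993 atoms per formula unit.

0.993 Na apfu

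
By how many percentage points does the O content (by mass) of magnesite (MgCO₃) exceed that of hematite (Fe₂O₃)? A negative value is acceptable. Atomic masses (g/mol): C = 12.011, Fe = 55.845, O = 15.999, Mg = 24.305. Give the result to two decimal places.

26.87 percentage points

First mineral: 47.997 g O in 84.313 g formula = 56.93 wt% O.
Second mineral: 47.997 g O in 159.687 g formula = 30.06 wt% O.
56.93% − 30.06% gives a difference of 26.87 percentage points.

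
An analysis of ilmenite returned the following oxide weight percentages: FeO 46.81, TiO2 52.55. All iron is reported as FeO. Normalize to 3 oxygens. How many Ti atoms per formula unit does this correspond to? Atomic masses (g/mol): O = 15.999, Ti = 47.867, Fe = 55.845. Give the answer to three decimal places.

1.003 Ti apfu

46.81 wt% FeO ÷ 71.844 g/mol = 0.65155 mol, giving 0.65155 Fe and 0.65155 O.
52.55 wt% TiO2 ÷ 79.865 g/mol = 0.65799 mol, giving 0.65799 Ti and 1.31598 O.
Oxygen sums to 1.96753; scaling by 3/1.96753 = 1.52475 puts the formula on 3 O.
Ti: 0.65799 × 1.52475 = 1.003 atoms per formula unit.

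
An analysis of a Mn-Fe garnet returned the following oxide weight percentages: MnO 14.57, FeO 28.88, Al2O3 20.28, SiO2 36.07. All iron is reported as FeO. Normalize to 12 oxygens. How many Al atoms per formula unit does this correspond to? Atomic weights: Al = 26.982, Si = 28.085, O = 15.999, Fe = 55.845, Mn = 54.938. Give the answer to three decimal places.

14.57 wt% MnO ÷ 70.937 g/mol = 0.20539 mol, giving 0.20539 Mn and 0.20539 O.
28.88 wt% FeO ÷ 71.844 g/mol = 0.40198 mol, giving 0.40198 Fe and 0.40198 O.
20.28 wt% Al2O3 ÷ 101.961 g/mol = 0.19890 mol, giving 0.39780 Al and 0.59670 O.
36.07 wt% SiO2 ÷ 60.083 g/mol = 0.60034 mol, giving 0.60034 Si and 1.20068 O.
Oxygen sums to 2.40475; scaling by 12/2.40475 = 4.99012 puts the formula on 12 O.
Al: 0.39780 × 4.99012 = 1.985 atoms per formula unit.

1.985 Al apfu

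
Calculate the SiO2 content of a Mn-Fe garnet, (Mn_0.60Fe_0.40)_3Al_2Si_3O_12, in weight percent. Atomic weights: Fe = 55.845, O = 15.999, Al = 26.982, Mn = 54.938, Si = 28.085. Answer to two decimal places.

Molar mass of (Mn_0.60Fe_0.40)_3Al_2Si_3O_12 = 1.80·54.938 + 1.20·55.845 + 2·26.982 + 3·28.085 + 12·15.999 = 496.109 g/mol.
Each formula unit contains 3 Si, equivalent to 3/1 = 3.0000 mol SiO2.
M(SiO2) = 1×28.085 + 2×15.999 = 60.083 g/mol.
Mass of SiO2 per formula unit = 3.0000 × 60.083 = 180.249 g.
SiO2 wt% = 180.249 / 496.109 × 100 = 36.33%.

36.33 wt%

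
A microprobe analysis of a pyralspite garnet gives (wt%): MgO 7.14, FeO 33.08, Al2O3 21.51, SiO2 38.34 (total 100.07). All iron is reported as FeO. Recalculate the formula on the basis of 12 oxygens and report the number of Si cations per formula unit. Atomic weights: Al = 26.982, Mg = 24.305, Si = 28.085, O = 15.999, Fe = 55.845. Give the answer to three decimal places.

MgO: 7.14/40.304 = 0.17715 mol → 0.17715 mol Mg, 0.17715 mol O.
FeO: 33.08/71.844 = 0.46044 mol → 0.46044 mol Fe, 0.46044 mol O.
Al2O3: 21.51/101.961 = 0.21096 mol → 0.42192 mol Al, 0.63288 mol O.
SiO2: 38.34/60.083 = 0.63812 mol → 0.63812 mol Si, 1.27624 mol O.
Total oxygen = 2.54671 mol. Normalization factor = 12/2.54671 = 4.71196.
Si per 12 O = 0.63812 × 4.71196 = 3.007.

3.007 Si apfu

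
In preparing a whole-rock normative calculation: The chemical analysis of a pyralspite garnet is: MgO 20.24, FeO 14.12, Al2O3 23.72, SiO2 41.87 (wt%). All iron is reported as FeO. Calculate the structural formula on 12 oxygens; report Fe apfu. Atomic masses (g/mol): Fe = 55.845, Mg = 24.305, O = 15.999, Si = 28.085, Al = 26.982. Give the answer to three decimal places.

20.24 wt% MgO ÷ 40.304 g/mol = 0.50218 mol, giving 0.50218 Mg and 0.50218 O.
14.12 wt% FeO ÷ 71.844 g/mol = 0.19654 mol, giving 0.19654 Fe and 0.19654 O.
23.72 wt% Al2O3 ÷ 101.961 g/mol = 0.23264 mol, giving 0.46528 Al and 0.69792 O.
41.87 wt% SiO2 ÷ 60.083 g/mol = 0.69687 mol, giving 0.69687 Si and 1.39374 O.
Oxygen sums to 2.79038; scaling by 12/2.79038 = 4.30049 puts the formula on 12 O.
Fe: 0.19654 × 4.30049 = 0.845 atoms per formula unit.

0.845 Fe apfu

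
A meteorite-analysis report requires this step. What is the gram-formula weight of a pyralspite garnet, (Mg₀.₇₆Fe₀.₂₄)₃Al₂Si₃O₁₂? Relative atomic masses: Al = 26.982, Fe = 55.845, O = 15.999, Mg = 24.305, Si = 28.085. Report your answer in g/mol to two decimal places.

The formula mass is the sum 2.28(24.305) + 0.72(55.845) + 2(26.982) + 3(28.085) + 12(15.999).

425.83 g/mol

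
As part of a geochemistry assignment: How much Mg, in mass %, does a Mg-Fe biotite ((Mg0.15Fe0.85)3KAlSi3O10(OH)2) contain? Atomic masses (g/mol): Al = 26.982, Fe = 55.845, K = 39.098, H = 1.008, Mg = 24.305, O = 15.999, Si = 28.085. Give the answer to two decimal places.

2.20 mass %

M((Mg0.15Fe0.85)3KAlSi3O10(OH)2) = 497.681 g/mol.
Mg contributes 0.45 × 24.305 = 10.937 g per mole.
10.937/497.681 = 0.0220 → 2.20%.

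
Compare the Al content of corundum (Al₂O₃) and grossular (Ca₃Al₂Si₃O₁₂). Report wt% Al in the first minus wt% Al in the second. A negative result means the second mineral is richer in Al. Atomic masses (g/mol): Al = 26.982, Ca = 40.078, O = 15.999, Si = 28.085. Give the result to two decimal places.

Al in Al₂O₃: molar mass 101.961 g/mol; 2×26.982 = 53.964 g → 52.93 wt%.
Al in Ca₃Al₂Si₃O₁₂: molar mass 450.441 g/mol; 2×26.982 = 53.964 g → 11.98 wt%.
Difference = 52.93 − 11.98 = 40.95 percentage points.

40.95 percentage points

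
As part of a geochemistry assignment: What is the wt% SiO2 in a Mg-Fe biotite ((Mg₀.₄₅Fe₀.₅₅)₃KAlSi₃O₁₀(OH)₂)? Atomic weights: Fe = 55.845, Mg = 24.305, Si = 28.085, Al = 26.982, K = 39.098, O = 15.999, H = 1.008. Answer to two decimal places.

38.41 wt%

Molar mass of (Mg₀.₄₅Fe₀.₅₅)₃KAlSi₃O₁₀(OH)₂ = 1.35×24.305 + 1.65×55.845 + 1×39.098 + 1×26.982 + 3×28.085 + 12×15.999 + 2×1.008 = 469.295 g/mol.
Each formula unit contains 3 Si, equivalent to 3/1 = 3.0000 mol SiO2.
M(SiO2) = 1×28.085 + 2×15.999 = 60.083 g/mol.
Mass of SiO2 per formula unit = 3.0000 × 60.083 = 180.249 g.
SiO2 wt% = 180.249 / 469.295 × 100 = 38.41%.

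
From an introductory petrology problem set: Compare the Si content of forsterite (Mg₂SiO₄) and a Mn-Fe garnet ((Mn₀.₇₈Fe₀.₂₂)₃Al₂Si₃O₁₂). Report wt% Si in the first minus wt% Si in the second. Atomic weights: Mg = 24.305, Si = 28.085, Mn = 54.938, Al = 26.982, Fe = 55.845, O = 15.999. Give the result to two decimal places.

2.96 percentage points

First mineral: 28.085 g Si in 140.691 g formula = 19.96 wt% Si.
Second mineral: 84.255 g Si in 495.620 g formula = 17.00 wt% Si.
19.96% − 17.00% gives a difference of 2.96 percentage points.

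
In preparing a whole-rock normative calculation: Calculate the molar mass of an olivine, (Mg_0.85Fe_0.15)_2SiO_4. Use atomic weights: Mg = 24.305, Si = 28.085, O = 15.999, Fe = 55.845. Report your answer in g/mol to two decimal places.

Mg: 1.70 × 24.305 = 41.3185
Fe: 0.30 × 55.845 = 16.7535
Si: 1 × 28.085 = 28.0850
O: 4 × 15.999 = 63.9960
Summing the contributions gives the formula mass.

150.15 g/mol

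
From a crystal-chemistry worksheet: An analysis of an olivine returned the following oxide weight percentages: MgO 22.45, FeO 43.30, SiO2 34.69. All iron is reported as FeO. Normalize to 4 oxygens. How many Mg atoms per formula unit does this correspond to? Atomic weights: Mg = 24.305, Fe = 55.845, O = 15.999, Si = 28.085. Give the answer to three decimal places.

0.963 Mg apfu

MgO: 22.45/40.304 = 0.55702 mol → 0.55702 mol Mg, 0.55702 mol O.
FeO: 43.30/71.844 = 0.60269 mol → 0.60269 mol Fe, 0.60269 mol O.
SiO2: 34.69/60.083 = 0.57737 mol → 0.57737 mol Si, 1.15474 mol O.
Total oxygen = 2.31445 mol. Normalization factor = 4/2.31445 = 1.72827.
Mg per 4 O = 0.55702 × 1.72827 = 0.963.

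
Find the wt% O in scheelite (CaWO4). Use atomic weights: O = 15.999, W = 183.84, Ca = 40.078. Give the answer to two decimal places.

M(CaWO4) = 287.914 g/mol.
O contributes 4 × 15.999 = 63.996 g per mole.
63.996/287.914 = 0.2223 → 22.23%.

22.23 weight percent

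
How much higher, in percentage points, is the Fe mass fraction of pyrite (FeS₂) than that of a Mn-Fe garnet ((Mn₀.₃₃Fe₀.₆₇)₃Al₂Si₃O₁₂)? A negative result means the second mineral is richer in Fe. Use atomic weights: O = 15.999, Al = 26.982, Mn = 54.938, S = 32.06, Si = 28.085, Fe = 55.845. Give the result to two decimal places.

First mineral: 55.845 g Fe in 119.965 g formula = 46.55 wt% Fe.
Second mineral: 112.248 g Fe in 496.844 g formula = 22.59 wt% Fe.
46.55% − 22.59% gives a difference of 23.96 percentage points.

23.96 percentage points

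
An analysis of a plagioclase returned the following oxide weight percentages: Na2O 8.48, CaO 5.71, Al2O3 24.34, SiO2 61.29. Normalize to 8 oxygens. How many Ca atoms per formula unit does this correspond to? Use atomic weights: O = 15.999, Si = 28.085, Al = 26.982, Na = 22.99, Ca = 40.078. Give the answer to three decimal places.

Na2O: 8.48/61.979 = 0.13682 mol → 0.27364 mol Na, 0.13682 mol O.
CaO: 5.71/56.077 = 0.10182 mol → 0.10182 mol Ca, 0.10182 mol O.
Al2O3: 24.34/101.961 = 0.23872 mol → 0.47744 mol Al, 0.71616 mol O.
SiO2: 61.29/60.083 = 1.02009 mol → 1.02009 mol Si, 2.04018 mol O.
Total oxygen = 2.99498 mol. Normalization factor = 8/2.99498 = 2.67114.
Ca per 8 O = 0.10182 × 2.67114 = 0.272.

0.272 Ca apfu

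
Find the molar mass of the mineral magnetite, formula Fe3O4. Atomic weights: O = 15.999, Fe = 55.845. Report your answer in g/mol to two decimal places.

231.53 g/mol

The formula mass is the sum 3×55.845 + 4×15.999.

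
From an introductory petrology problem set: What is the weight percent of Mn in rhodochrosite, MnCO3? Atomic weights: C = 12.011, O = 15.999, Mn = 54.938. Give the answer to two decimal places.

Formula mass = 1*54.938 + 1*12.011 + 3*15.999 = 114.946 g/mol, of which 54.938 g is Mn.
So Mn makes up 54.938/114.946 = 0.4779 of the mass, i.e. 47.79%.

47.79 weight percent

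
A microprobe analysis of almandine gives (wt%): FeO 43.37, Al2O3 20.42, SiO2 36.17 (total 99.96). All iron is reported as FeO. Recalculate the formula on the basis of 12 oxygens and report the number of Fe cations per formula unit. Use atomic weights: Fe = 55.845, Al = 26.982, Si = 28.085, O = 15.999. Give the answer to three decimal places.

FeO: 43.37/71.844 = 0.60367 mol → 0.60367 mol Fe, 0.60367 mol O.
Al2O3: 20.42/101.961 = 0.20027 mol → 0.40054 mol Al, 0.60081 mol O.
SiO2: 36.17/60.083 = 0.60200 mol → 0.60200 mol Si, 1.20400 mol O.
Total oxygen = 2.40848 mol. Normalization factor = 12/2.40848 = 4.98240.
Fe per 12 O = 0.60367 × 4.98240 = 3.008.

3.008 Fe apfu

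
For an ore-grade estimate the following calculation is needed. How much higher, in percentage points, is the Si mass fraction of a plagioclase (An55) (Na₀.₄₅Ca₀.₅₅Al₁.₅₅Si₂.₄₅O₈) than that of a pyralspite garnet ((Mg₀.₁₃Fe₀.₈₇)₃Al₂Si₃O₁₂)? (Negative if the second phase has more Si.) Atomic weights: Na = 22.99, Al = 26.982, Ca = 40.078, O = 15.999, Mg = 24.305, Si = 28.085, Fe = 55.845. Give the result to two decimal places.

M(Na₀.₄₅Ca₀.₅₅Al₁.₅₅Si₂.₄₅O₈) = 271.011 g/mol, so wt% Si = 68.808/271.011 × 100 = 25.39%.
M((Mg₀.₁₃Fe₀.₈₇)₃Al₂Si₃O₁₂) = 485.441 g/mol, so wt% Si = 84.255/485.441 × 100 = 17.36%.
25.39 − 17.36 = 8.03 pp.

8.03 percentage points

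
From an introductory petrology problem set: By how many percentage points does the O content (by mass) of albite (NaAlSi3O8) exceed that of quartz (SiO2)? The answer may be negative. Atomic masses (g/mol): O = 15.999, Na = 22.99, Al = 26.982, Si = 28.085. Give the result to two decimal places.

-4.45 percentage points

M(NaAlSi3O8) = 262.219 g/mol, so wt% O = 127.992/262.219 × 100 = 48.81%.
M(SiO2) = 60.083 g/mol, so wt% O = 31.998/60.083 × 100 = 53.26%.
48.81 − 53.26 = -4.45 pp.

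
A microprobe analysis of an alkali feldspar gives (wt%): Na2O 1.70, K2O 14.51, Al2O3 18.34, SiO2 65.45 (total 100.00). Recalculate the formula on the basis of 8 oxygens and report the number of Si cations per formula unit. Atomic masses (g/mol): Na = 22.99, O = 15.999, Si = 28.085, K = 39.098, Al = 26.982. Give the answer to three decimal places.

Na2O: 1.70/61.979 = 0.02743 mol → 0.05486 mol Na, 0.02743 mol O.
K2O: 14.51/94.195 = 0.15404 mol → 0.30808 mol K, 0.15404 mol O.
Al2O3: 18.34/101.961 = 0.17987 mol → 0.35974 mol Al, 0.53961 mol O.
SiO2: 65.45/60.083 = 1.08933 mol → 1.08933 mol Si, 2.17866 mol O.
Total oxygen = 2.89974 mol. Normalization factor = 8/2.89974 = 2.75887.
Si per 8 O = 1.08933 × 2.75887 = 3.005.

3.005 Si apfu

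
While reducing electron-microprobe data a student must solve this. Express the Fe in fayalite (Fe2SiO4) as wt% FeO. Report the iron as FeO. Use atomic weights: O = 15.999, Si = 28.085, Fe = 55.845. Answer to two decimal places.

Formula mass = 203.771 g/mol.
2 Fe → 2.0000 mol FeO per formula unit; M(FeO) = 71.844, so FeO mass = 143.688 g.
143.688/203.771 × 100 = 70.51 wt%.

70.51 wt%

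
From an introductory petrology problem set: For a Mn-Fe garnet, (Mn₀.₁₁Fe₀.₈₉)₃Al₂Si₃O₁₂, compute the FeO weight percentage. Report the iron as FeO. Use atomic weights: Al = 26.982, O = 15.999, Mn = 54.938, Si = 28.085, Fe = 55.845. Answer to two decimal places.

M((Mn₀.₁₁Fe₀.₈₉)₃Al₂Si₃O₁₂) = 497.443 g/mol; M(FeO) = 71.844 g/mol.
Moles FeO per formula unit = 2.67 Fe ÷ 1 = 2.6700.
FeO fraction = (2.6700 × 71.844) / 497.443 = 191.823/497.443 = 0.3856.

38.56 wt%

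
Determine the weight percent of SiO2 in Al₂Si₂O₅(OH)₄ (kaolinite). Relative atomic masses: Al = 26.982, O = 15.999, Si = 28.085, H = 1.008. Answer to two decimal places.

M(Al₂Si₂O₅(OH)₄) = 258.157 g/mol; M(SiO2) = 60.083 g/mol.
Moles SiO2 per formula unit = 2 Si ÷ 1 = 2.0000.
SiO2 fraction = (2.0000 × 60.083) / 258.157 = 120.166/258.157 = 0.4655.

46.55 wt%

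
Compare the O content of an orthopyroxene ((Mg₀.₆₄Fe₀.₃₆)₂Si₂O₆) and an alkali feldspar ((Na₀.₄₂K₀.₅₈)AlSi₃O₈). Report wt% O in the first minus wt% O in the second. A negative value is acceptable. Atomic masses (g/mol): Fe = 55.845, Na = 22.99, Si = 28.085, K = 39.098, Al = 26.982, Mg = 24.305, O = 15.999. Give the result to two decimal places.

First mineral: 95.994 g O in 223.483 g formula = 42.95 wt% O.
Second mineral: 127.992 g O in 271.562 g formula = 47.13 wt% O.
42.95% − 47.13% gives a difference of -4.18 percentage points.

-4.18 percentage points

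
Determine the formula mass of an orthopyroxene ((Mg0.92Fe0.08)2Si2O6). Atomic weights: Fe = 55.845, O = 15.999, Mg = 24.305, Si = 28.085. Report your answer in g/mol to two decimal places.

Mg: 1.84 × 24.305 = 44.7212
Fe: 0.16 × 55.845 = 8.9352
Si: 2 × 28.085 = 56.1700
O: 6 × 15.999 = 95.9940
Summing the contributions gives the formula mass.

205.82 g/mol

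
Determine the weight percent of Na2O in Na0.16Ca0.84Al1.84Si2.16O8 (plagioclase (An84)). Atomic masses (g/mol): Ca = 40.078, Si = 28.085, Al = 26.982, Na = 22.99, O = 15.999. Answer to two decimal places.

1.80 wt%

Formula mass = 275.646 g/mol.
0.16 Na → 0.0800 mol Na2O per formula unit; M(Na2O) = 61.979, so Na2O mass = 4.958 g.
4.958/275.646 × 100 = 1.80 wt%.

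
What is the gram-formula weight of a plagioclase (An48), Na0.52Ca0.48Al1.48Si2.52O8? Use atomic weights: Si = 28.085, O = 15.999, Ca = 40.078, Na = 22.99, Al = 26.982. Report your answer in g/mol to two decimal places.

269.89 g/mol

Na: 0.52 × 22.99 = 11.9548
Ca: 0.48 × 40.078 = 19.2374
Al: 1.48 × 26.982 = 39.9334
Si: 2.52 × 28.085 = 70.7742
O: 8 × 15.999 = 127.9920
Summing the contributions gives the formula mass.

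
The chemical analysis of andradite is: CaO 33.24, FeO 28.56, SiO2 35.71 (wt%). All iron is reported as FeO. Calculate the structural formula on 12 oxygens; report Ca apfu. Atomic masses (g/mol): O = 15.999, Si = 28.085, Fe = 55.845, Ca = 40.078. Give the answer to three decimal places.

3.264 Ca apfu

33.24 wt% CaO ÷ 56.077 g/mol = 0.59276 mol, giving 0.59276 Ca and 0.59276 O.
28.56 wt% FeO ÷ 71.844 g/mol = 0.39753 mol, giving 0.39753 Fe and 0.39753 O.
35.71 wt% SiO2 ÷ 60.083 g/mol = 0.59434 mol, giving 0.59434 Si and 1.18868 O.
Oxygen sums to 2.17897; scaling by 12/2.17897 = 5.50719 puts the formula on 12 O.
Ca: 0.59276 × 5.50719 = 3.264 atoms per formula unit.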